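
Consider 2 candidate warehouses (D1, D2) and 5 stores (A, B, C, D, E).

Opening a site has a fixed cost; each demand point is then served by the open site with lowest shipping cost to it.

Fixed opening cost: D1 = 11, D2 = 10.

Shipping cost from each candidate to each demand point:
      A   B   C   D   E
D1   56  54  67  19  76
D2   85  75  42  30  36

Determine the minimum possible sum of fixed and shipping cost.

228

Open {D1, D2}: assign each demand point to its cheapest open site.
  A→D1 56, B→D1 54, C→D2 42, D→D1 19, E→D2 36
  shipping cost 207, fixed 21 → total 228.
Compare {D2}: shipping cost 268 + fixed 10 = 278.
Compare {D1}: shipping cost 272 + fixed 11 = 283.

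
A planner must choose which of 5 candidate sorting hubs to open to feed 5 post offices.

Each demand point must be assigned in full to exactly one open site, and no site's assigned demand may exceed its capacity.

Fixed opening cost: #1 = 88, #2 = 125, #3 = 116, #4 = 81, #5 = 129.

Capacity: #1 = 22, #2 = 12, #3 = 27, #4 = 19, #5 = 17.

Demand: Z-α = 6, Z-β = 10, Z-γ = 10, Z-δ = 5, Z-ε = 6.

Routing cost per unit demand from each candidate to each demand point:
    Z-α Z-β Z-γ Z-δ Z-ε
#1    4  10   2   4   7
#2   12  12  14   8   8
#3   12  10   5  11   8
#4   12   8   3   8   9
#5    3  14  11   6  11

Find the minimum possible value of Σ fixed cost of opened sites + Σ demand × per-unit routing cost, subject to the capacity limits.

367

Open {#1, #4}; cheapest assignment that respects the capacities:
  #1 (cap 22, load 21): Z-α, Z-γ, Z-δ — cost 6×4 + 10×2 + 5×4 = 64
  #4 (cap 19, load 16): Z-β, Z-ε — cost 10×8 + 6×9 = 134
  Shipping 198, fixed 169 → total 367.
  Any other capacity-feasible assignment to {#1, #4} ships for at least 198.
Compare {#1, #3}: its best feasible assignment gives total 416.
Compare {#1, #5}: its best feasible assignment gives total 451.
Every other set of open sites that can feasibly serve all demand totals ≥ 416 even under its best assignment. Minimum: 367.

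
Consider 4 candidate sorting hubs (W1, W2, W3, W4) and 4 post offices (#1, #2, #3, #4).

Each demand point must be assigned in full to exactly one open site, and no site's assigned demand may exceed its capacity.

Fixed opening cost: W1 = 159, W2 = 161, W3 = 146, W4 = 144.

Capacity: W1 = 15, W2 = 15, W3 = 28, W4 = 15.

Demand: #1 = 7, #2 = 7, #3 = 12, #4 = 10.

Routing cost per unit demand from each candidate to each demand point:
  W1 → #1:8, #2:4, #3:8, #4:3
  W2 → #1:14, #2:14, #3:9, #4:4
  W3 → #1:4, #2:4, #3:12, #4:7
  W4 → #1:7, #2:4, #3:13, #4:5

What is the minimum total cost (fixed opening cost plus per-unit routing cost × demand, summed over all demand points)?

Open {W1, W3}; cheapest assignment that respects the capacities:
  W1 (cap 15, load 12): #3 — cost 12×8 = 96
  W3 (cap 28, load 24): #1, #2, #4 — cost 7×4 + 7×4 + 10×7 = 126
  Shipping 222, fixed 305 → total 527.
  Any other capacity-feasible assignment to {W1, W3} ships for at least 222.
Compare {W3, W4}: its best feasible assignment gives total 540.
Compare {W2, W3}: its best feasible assignment gives total 541.
Every other set of open sites that can feasibly serve all demand totals ≥ 540 even under its best assignment. Minimum: 527.

527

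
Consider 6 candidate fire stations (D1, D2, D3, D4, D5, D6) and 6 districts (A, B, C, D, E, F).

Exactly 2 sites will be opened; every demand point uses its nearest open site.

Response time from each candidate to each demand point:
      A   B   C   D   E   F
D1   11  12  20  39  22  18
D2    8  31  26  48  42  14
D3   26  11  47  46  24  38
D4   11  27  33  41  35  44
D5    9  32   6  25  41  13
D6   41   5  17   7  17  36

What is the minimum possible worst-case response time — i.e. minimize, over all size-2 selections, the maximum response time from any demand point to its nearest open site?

Open {D2, D6}.
  Farthest demand point is C at response time 17 (to D6); all others are ≤ 17.
With {D5, D6} the worst case is 17.
With {D1, D6} the worst case is 18.
No size-2 selection achieves below 17.

17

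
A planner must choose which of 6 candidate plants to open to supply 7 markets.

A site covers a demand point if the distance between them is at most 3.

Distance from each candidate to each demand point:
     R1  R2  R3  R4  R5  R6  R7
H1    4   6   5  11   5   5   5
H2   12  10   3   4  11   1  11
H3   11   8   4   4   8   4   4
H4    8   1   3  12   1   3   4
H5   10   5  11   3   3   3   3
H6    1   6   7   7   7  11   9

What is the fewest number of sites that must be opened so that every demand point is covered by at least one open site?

3

Coverage sets (demand points within 3 of each site):
  H1: {}
  H2: {R3, R6}
  H3: {}
  H4: {R2, R3, R5, R6}
  H5: {R4, R5, R6, R7}
  H6: {R1}
No 2 sites suffice: every size-2 union leaves at least one demand point uncovered.
But {H4, H5, H6} covers everything, so the minimum is 3.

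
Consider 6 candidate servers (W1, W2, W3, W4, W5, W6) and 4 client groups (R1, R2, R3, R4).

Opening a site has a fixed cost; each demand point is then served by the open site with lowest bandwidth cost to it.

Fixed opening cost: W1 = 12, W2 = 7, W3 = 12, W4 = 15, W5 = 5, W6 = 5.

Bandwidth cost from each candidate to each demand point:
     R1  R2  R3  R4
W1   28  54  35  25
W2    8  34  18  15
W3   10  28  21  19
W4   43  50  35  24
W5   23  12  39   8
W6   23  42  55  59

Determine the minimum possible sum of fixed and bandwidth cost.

58

Open {W2, W5}: assign each demand point to its cheapest open site.
  R1→W2 8, R2→W5 12, R3→W2 18, R4→W5 8
  bandwidth cost 46, fixed 12 → total 58.
Compare {W2, W5, W6}: bandwidth cost 46 + fixed 17 = 63.
Compare {W3, W5}: bandwidth cost 51 + fixed 17 = 68.
Compare {W1, W2, W5}: bandwidth cost 46 + fixed 24 = 70.
All other subsets cost ≥ 63. Minimum total cost: 58.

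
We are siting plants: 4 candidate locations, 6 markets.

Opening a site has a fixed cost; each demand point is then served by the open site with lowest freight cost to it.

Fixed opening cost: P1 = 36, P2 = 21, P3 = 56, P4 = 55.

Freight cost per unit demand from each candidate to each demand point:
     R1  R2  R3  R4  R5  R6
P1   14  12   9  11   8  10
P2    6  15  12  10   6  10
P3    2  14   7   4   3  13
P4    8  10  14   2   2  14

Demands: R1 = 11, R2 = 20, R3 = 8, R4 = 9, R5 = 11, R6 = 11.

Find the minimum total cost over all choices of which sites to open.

560

Open {P2, P3, P4}: assign each demand point to its cheapest open site.
  R1→P3 11×2=22, R2→P4 20×10=200, R3→P3 8×7=56, R4→P4 9×2=18, R5→P4 11×2=22, R6→P2 11×10=110
  freight cost 428, fixed 132 → total 560.
Compare {P3, P4}: freight cost 461 + fixed 111 = 572.
Compare {P1, P3, P4}: freight cost 428 + fixed 147 = 575.
Compare {P2, P4}: freight cost 512 + fixed 76 = 588.
All other subsets cost ≥ 572. Minimum total cost: 560.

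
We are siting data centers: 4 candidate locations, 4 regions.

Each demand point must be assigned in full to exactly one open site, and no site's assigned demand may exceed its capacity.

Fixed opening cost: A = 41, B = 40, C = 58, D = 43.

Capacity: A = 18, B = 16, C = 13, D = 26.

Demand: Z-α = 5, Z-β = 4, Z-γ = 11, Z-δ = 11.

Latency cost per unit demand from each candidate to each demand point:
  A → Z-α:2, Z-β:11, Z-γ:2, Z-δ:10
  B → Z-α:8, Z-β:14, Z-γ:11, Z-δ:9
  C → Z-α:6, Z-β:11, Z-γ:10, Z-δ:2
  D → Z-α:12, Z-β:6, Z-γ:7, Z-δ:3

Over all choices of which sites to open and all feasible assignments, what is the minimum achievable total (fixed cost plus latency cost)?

173

Open {A, D}; cheapest assignment that respects the capacities:
  A (cap 18, load 16): Z-α, Z-γ — cost 5×2 + 11×2 = 32
  D (cap 26, load 15): Z-β, Z-δ — cost 4×6 + 11×3 = 57
  Shipping 89, fixed 84 → total 173.
  Any other capacity-feasible assignment to {A, D} ships for at least 89.
Compare {A, B, D}: its best feasible assignment gives total 213.
Compare {A, C, D}: its best feasible assignment gives total 220.
Every other set of open sites that can feasibly serve all demand totals ≥ 213 even under its best assignment. Minimum: 173.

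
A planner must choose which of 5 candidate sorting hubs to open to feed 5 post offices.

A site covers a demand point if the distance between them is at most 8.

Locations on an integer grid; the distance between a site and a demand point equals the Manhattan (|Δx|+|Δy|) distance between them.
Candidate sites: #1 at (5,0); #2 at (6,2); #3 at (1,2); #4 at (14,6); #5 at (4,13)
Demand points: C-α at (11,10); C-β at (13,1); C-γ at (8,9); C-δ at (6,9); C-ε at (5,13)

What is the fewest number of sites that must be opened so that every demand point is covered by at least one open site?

Coverage sets (demand points within 8 of each site):
  #1: {}
  #2: {C-β, C-δ}
  #3: {}
  #4: {C-α, C-β}
  #5: {C-γ, C-δ, C-ε}
No single site covers all 5 demand points.
But {#4, #5} covers everything, so the minimum is 2.

2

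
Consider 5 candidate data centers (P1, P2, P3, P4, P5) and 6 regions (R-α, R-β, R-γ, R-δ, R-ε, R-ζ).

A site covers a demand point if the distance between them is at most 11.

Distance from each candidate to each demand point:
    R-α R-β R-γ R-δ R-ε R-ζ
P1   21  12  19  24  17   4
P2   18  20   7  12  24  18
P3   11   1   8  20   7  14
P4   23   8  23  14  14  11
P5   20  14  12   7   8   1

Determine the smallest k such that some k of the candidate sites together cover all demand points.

Coverage sets (demand points within 11 of each site):
  P1: {R-ζ}
  P2: {R-γ}
  P3: {R-α, R-β, R-γ, R-ε}
  P4: {R-β, R-ζ}
  P5: {R-δ, R-ε, R-ζ}
No single site covers all 6 demand points.
But {P3, P5} covers everything, so the minimum is 2.

2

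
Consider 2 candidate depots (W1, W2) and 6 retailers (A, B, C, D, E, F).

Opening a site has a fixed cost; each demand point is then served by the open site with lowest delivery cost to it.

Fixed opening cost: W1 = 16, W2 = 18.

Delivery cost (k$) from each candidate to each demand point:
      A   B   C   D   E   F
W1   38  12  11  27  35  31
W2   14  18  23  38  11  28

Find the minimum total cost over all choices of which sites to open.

Open {W1, W2}: assign each demand point to its cheapest open site.
  A→W2 14, B→W1 12, C→W1 11, D→W1 27, E→W2 11, F→W2 28
  delivery cost 103, fixed 34 → total 137.
Compare {W2}: delivery cost 132 + fixed 18 = 150.
Compare {W1}: delivery cost 154 + fixed 16 = 170.

137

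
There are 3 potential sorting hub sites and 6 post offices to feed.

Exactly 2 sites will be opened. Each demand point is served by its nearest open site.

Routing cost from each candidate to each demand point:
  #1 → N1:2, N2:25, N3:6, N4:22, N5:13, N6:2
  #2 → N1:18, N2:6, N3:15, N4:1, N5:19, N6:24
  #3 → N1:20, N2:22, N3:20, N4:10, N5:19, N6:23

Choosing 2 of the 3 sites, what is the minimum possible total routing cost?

30

Open {#1, #2}.
  N1→#1 2, N2→#2 6, N3→#1 6, N4→#2 1, N5→#1 13, N6→#1 2  ⇒ total 30.
Compare {#1, #3}: total 55.
Compare {#2, #3}: total 82.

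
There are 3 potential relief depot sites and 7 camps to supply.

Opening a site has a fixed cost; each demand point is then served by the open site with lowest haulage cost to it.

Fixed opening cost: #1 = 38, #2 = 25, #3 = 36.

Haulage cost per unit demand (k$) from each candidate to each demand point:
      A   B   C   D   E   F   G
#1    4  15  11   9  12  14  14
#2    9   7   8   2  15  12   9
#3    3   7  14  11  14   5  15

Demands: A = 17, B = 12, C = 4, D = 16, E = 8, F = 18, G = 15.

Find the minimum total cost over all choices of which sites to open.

597

Open {#2, #3}: assign each demand point to its cheapest open site.
  A→#3 17×3=51, B→#2 12×7=84, C→#2 4×8=32, D→#2 16×2=32, E→#3 8×14=112, F→#3 18×5=90, G→#2 15×9=135
  haulage cost 536, fixed 61 → total 597.
Compare {#1, #2, #3}: haulage cost 520 + fixed 99 = 619.
Compare {#1, #2}: haulage cost 663 + fixed 63 = 726.
Compare {#1, #3}: haulage cost 719 + fixed 74 = 793.
All other subsets cost ≥ 619. Minimum total cost: 597.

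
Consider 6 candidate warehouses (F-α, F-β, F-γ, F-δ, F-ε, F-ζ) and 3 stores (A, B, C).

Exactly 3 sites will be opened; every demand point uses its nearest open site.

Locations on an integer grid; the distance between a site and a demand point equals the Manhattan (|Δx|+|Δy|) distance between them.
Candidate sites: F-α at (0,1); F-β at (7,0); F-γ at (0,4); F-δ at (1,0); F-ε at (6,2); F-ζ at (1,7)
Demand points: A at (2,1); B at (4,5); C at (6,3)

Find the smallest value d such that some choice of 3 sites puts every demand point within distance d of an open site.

Open {F-α, F-β, F-γ}.
  Farthest demand point is B at distance 5 (to F-γ); all others are ≤ 5.
With {F-α, F-β, F-ε} the worst case is 5.
With {F-α, F-β, F-ζ} the worst case is 5.
No size-3 selection achieves below 5.

5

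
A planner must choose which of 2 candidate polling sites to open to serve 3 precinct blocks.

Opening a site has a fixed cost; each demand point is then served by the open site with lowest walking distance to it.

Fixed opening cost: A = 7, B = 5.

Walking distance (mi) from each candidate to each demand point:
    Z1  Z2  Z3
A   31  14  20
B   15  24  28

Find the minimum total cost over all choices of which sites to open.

Open {A, B}: assign each demand point to its cheapest open site.
  Z1→B 15, Z2→A 14, Z3→A 20
  walking distance 49, fixed 12 → total 61.
Compare {A}: walking distance 65 + fixed 7 = 72.
Compare {B}: walking distance 67 + fixed 5 = 72.

61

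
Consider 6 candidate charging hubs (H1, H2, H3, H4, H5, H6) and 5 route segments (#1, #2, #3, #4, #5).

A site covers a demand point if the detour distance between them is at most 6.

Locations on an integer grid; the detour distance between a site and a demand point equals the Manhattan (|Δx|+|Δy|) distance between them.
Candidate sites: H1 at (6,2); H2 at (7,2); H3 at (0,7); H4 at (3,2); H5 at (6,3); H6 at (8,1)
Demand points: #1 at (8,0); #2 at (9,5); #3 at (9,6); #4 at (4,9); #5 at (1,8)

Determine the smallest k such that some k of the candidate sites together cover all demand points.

2

Coverage sets (demand points within 6 of each site):
  H1: {#1, #2}
  H2: {#1, #2, #3}
  H3: {#4, #5}
  H4: {}
  H5: {#1, #2, #3}
  H6: {#1, #2, #3}
No single site covers all 5 demand points.
But {H2, H3} covers everything, so the minimum is 2.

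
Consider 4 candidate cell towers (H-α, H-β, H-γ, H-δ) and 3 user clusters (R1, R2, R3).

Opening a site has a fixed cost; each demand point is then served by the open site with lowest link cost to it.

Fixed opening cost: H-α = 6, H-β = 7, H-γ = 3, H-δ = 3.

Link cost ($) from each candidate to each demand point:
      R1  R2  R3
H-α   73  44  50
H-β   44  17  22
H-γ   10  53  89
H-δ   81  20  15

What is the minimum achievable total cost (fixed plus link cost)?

Open {H-γ, H-δ}: assign each demand point to its cheapest open site.
  R1→H-γ 10, R2→H-δ 20, R3→H-δ 15
  link cost 45, fixed 6 → total 51.
Compare {H-β, H-γ, H-δ}: link cost 42 + fixed 13 = 55.
Compare {H-α, H-γ, H-δ}: link cost 45 + fixed 12 = 57.
Compare {H-β, H-γ}: link cost 49 + fixed 10 = 59.
All other subsets cost ≥ 55. Minimum total cost: 51.

51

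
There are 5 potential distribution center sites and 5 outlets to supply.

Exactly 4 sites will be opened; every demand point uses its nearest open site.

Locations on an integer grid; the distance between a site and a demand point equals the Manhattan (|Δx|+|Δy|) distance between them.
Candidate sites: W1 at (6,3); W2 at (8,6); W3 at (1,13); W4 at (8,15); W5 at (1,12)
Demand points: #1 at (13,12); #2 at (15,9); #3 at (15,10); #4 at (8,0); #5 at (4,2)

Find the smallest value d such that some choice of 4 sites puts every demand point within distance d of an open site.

11

Open {W1, W2, W3, W4}.
  Farthest demand point is #3 at distance 11 (to W2); all others are ≤ 11.
With {W1, W2, W3, W5} the worst case is 11.
With {W1, W2, W4, W5} the worst case is 11.
No size-4 selection achieves below 11.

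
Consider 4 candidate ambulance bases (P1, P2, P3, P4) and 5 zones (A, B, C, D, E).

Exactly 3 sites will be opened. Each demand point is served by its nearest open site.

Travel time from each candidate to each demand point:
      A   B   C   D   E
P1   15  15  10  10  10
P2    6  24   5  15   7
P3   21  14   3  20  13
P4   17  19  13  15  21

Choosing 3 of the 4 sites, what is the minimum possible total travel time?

40

Open {P1, P2, P3}.
  A→P2 6, B→P3 14, C→P3 3, D→P1 10, E→P2 7  ⇒ total 40.
Compare {P1, P2, P4}: total 43.
Compare {P2, P3, P4}: total 45.
No size-3 selection does better; minimum is 40.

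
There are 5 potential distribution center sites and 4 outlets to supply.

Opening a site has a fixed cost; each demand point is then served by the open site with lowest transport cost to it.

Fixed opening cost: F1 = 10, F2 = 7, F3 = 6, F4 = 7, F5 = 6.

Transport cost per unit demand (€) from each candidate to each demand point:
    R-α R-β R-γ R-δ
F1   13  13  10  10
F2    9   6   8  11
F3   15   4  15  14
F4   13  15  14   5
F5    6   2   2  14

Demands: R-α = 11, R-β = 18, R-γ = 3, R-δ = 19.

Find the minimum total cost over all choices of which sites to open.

216

Open {F4, F5}: assign each demand point to its cheapest open site.
  R-α→F5 11×6=66, R-β→F5 18×2=36, R-γ→F5 3×2=6, R-δ→F4 19×5=95
  transport cost 203, fixed 13 → total 216.
Compare {F3, F4, F5}: transport cost 203 + fixed 19 = 222.
Compare {F2, F4, F5}: transport cost 203 + fixed 20 = 223.
Compare {F1, F4, F5}: transport cost 203 + fixed 23 = 226.
All other subsets cost ≥ 222. Minimum total cost: 216.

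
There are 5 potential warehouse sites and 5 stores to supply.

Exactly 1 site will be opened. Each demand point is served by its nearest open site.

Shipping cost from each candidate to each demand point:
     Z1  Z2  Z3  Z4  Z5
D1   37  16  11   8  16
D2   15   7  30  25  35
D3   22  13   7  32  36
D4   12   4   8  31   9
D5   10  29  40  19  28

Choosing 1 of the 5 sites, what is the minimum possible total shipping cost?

64

Open {D4}.
  Z1→D4 12, Z2→D4 4, Z3→D4 8, Z4→D4 31, Z5→D4 9  ⇒ total 64.
Compare {D1}: total 88.
Compare {D3}: total 110.
No size-1 selection does better; minimum is 64.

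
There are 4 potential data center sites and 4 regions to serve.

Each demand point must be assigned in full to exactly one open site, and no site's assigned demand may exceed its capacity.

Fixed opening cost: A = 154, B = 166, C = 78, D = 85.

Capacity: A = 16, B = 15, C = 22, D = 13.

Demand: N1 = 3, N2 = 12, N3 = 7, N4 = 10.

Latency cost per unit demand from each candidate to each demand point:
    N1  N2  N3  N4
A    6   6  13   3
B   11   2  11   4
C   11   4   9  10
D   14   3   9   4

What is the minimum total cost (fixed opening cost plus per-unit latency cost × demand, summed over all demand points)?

347

Open {C, D}; cheapest assignment that respects the capacities:
  C (cap 22, load 22): N1, N2, N3 — cost 3×11 + 12×4 + 7×9 = 144
  D (cap 13, load 10): N4 — cost 10×4 = 40
  Shipping 184, fixed 163 → total 347.
  Any other capacity-feasible assignment to {C, D} ships for at least 184.
Compare {A, C}: its best feasible assignment gives total 391.
Compare {B, C}: its best feasible assignment gives total 428.
Every other set of open sites that can feasibly serve all demand totals ≥ 391 even under its best assignment. Minimum: 347.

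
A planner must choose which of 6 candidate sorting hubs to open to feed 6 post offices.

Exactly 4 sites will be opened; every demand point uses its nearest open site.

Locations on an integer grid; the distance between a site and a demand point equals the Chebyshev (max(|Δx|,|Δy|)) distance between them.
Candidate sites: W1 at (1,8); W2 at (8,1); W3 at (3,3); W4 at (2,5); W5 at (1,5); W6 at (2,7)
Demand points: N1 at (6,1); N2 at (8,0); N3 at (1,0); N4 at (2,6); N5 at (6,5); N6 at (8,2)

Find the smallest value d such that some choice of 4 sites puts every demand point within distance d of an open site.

Open {W1, W2, W3, W4}.
  Farthest demand point is N3 at distance 3 (to W3); all others are ≤ 3.
With {W1, W2, W3, W5} the worst case is 3.
With {W1, W2, W3, W6} the worst case is 3.
No size-4 selection achieves below 3.

3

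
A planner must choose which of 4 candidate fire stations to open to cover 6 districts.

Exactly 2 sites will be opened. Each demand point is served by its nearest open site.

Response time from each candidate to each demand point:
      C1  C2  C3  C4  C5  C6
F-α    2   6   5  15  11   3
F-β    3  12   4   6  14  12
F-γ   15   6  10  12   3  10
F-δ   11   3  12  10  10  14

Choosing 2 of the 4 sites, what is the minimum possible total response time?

Open {F-α, F-γ}.
  C1→F-α 2, C2→F-α 6, C3→F-α 5, C4→F-γ 12, C5→F-γ 3, C6→F-α 3  ⇒ total 31.
Compare {F-α, F-β}: total 32.
Compare {F-β, F-γ}: total 32.
No size-2 selection does better; minimum is 31.

31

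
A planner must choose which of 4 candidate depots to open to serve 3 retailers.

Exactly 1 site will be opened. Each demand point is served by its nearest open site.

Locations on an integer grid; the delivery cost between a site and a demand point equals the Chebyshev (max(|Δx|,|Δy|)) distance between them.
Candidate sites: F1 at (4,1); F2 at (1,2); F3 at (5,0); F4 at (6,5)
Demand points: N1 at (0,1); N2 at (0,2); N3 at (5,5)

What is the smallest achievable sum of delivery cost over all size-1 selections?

6

Open {F2}.
  N1→F2 1, N2→F2 1, N3→F2 4  ⇒ total 6.
Compare {F1}: total 12.
Compare {F4}: total 13.
No size-1 selection does better; minimum is 6.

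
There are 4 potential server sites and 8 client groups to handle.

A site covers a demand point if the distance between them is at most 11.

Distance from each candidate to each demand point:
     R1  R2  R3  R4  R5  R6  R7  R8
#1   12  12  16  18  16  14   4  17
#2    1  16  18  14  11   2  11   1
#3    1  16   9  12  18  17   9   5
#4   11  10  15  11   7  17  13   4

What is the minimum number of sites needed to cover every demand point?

Coverage sets (demand points within 11 of each site):
  #1: {R7}
  #2: {R1, R5, R6, R7, R8}
  #3: {R1, R3, R7, R8}
  #4: {R1, R2, R4, R5, R8}
No 2 sites suffice: every size-2 union leaves at least one demand point uncovered.
But {#2, #3, #4} covers everything, so the minimum is 3.

3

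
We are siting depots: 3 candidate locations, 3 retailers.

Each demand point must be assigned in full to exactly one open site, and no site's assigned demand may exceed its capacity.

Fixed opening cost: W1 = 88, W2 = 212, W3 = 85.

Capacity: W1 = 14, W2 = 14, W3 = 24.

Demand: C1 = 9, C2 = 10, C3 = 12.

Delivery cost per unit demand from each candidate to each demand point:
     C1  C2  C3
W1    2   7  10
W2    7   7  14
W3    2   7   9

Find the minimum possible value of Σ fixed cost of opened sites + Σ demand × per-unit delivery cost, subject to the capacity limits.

Open {W1, W3}; cheapest assignment that respects the capacities:
  W1 (cap 14, load 10): C2 — cost 10×7 = 70
  W3 (cap 24, load 21): C1, C3 — cost 9×2 + 12×9 = 126
  Shipping 196, fixed 173 → total 369.
  Any other capacity-feasible assignment to {W1, W3} ships for at least 196.
Compare {W2, W3}: its best feasible assignment gives total 493.
Compare {W1, W2, W3}: its best feasible assignment gives total 581.
Every other set of open sites that can feasibly serve all demand totals ≥ 493 even under its best assignment. Minimum: 369.

369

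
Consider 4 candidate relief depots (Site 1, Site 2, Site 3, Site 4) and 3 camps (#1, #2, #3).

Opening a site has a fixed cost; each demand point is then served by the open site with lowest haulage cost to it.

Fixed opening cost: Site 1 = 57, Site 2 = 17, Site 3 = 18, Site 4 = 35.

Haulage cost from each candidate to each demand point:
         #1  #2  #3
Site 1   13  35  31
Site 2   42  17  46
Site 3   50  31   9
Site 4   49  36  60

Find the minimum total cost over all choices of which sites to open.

Open {Site 2, Site 3}: assign each demand point to its cheapest open site.
  #1→Site 2 42, #2→Site 2 17, #3→Site 3 9
  haulage cost 68, fixed 35 → total 103.
Compare {Site 3}: haulage cost 90 + fixed 18 = 108.
Compare {Site 2}: haulage cost 105 + fixed 17 = 122.
Compare {Site 1, Site 3}: haulage cost 53 + fixed 75 = 128.
All other subsets cost ≥ 108. Minimum total cost: 103.

103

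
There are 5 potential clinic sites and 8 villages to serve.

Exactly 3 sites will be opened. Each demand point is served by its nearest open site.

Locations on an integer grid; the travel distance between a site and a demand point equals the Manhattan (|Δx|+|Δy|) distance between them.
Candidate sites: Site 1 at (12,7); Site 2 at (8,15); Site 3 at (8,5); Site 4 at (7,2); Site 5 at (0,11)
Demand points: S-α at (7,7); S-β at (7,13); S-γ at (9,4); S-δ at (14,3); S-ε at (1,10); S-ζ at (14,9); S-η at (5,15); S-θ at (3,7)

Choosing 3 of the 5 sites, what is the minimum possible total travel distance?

36

Open {Site 1, Site 2, Site 5}.
  S-α→Site 1 5, S-β→Site 2 3, S-γ→Site 1 6, S-δ→Site 1 6, S-ε→Site 5 2, S-ζ→Site 1 4, S-η→Site 2 3, S-θ→Site 5 7  ⇒ total 36.
Compare {Site 2, Site 3, Site 5}: total 38.
Compare {Site 1, Site 2, Site 3}: total 40.
No size-3 selection does better; minimum is 36.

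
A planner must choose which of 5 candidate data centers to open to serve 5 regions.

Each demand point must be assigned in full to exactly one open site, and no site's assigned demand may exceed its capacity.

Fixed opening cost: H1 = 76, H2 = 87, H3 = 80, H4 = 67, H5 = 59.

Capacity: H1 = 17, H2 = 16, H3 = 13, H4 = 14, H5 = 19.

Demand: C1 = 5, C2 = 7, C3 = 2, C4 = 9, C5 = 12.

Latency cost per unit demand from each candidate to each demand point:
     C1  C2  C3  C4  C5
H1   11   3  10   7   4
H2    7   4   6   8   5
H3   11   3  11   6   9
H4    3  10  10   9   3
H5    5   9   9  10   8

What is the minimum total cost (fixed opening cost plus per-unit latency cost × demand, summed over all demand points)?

358

Open {H1, H5}; cheapest assignment that respects the capacities:
  H1 (cap 17, load 16): C2, C4 — cost 7×3 + 9×7 = 84
  H5 (cap 19, load 19): C1, C3, C5 — cost 5×5 + 2×9 + 12×8 = 139
  Shipping 223, fixed 135 → total 358.
  Any other capacity-feasible assignment to {H1, H5} ships for at least 223.
Compare {H1, H4, H5}: its best feasible assignment gives total 365.
Compare {H2, H5}: its best feasible assignment gives total 385.
Every other set of open sites that can feasibly serve all demand totals ≥ 365 even under its best assignment. Minimum: 358.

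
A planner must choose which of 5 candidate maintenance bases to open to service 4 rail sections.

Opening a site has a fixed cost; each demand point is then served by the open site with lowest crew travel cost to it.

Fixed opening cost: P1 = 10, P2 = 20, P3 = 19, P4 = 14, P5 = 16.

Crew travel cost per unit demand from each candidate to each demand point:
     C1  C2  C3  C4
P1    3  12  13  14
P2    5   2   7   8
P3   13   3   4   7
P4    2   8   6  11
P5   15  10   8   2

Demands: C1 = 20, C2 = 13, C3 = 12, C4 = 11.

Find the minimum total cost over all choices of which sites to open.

198

Open {P3, P4, P5}: assign each demand point to its cheapest open site.
  C1→P4 20×2=40, C2→P3 13×3=39, C3→P3 12×4=48, C4→P5 11×2=22
  crew travel cost 149, fixed 49 → total 198.
Compare {P2, P3, P4, P5}: crew travel cost 136 + fixed 69 = 205.
Compare {P1, P3, P4, P5}: crew travel cost 149 + fixed 59 = 208.
Compare {P2, P4, P5}: crew travel cost 160 + fixed 50 = 210.
All other subsets cost ≥ 205. Minimum total cost: 198.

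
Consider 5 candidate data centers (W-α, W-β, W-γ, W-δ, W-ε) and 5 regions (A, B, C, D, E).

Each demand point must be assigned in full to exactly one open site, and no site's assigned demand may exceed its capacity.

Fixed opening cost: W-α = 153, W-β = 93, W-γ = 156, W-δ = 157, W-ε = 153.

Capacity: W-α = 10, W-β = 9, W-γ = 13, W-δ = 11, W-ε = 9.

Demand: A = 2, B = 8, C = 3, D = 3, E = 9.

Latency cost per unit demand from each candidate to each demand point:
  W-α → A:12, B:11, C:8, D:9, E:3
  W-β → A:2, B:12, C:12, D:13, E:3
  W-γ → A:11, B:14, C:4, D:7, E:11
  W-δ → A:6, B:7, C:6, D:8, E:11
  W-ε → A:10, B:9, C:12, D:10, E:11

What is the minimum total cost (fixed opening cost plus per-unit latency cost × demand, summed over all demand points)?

Open {W-β, W-γ, W-δ}; cheapest assignment that respects the capacities:
  W-β (cap 9, load 9): E — cost 9×3 = 27
  W-γ (cap 13, load 6): C, D — cost 3×4 + 3×7 = 33
  W-δ (cap 11, load 10): A, B — cost 2×6 + 8×7 = 68
  Shipping 128, fixed 406 → total 534.
  Any other capacity-feasible assignment to {W-β, W-γ, W-δ} ships for at least 128.
Compare {W-α, W-β, W-δ}: its best feasible assignment gives total 547.
Compare {W-β, W-δ, W-ε}: its best feasible assignment gives total 554.
Every other set of open sites that can feasibly serve all demand totals ≥ 547 even under its best assignment. Minimum: 534.

534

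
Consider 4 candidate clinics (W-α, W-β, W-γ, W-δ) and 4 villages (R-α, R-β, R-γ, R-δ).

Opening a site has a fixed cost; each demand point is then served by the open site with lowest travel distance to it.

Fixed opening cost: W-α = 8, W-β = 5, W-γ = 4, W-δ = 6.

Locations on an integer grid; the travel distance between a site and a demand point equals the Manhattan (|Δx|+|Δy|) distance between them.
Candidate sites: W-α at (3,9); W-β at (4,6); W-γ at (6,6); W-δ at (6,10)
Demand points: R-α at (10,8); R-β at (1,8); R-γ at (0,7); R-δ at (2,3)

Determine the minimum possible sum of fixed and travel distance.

Open {W-β}: assign each demand point to its cheapest open site.
  R-α→W-β 8, R-β→W-β 5, R-γ→W-β 5, R-δ→W-β 5
  travel distance 23, fixed 5 → total 28.
Compare {W-β, W-γ}: travel distance 21 + fixed 9 = 30.
Compare {W-α}: travel distance 23 + fixed 8 = 31.
Compare {W-γ}: travel distance 27 + fixed 4 = 31.
All other subsets cost ≥ 30. Minimum total cost: 28.

28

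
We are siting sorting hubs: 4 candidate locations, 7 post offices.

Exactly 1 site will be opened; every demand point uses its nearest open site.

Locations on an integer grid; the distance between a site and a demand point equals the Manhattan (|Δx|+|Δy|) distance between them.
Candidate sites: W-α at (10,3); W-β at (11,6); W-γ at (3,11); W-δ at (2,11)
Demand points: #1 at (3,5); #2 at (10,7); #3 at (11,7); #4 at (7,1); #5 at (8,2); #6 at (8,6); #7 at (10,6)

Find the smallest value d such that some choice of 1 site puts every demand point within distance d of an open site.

9

Open {W-α}.
  Farthest demand point is #1 at distance 9 (to W-α); all others are ≤ 9.
With {W-β} the worst case is 9.
With {W-γ} the worst case is 14.
No size-1 selection achieves below 9.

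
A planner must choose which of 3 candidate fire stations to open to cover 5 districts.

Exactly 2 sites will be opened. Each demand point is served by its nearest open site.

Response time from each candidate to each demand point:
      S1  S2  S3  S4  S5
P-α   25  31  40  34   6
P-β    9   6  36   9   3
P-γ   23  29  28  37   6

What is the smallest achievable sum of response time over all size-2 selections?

55

Open {P-β, P-γ}.
  S1→P-β 9, S2→P-β 6, S3→P-γ 28, S4→P-β 9, S5→P-β 3  ⇒ total 55.
Compare {P-α, P-β}: total 63.
Compare {P-α, P-γ}: total 120.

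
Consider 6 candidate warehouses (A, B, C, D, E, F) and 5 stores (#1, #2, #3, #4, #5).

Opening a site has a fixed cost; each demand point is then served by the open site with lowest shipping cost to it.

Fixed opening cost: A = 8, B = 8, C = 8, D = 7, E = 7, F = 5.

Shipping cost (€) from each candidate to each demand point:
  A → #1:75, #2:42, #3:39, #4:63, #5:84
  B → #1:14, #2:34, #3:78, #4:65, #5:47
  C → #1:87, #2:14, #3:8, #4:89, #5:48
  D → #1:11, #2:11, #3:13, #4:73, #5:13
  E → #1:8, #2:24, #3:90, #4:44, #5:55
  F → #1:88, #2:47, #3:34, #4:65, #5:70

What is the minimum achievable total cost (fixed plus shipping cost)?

103

Open {D, E}: assign each demand point to its cheapest open site.
  #1→E 8, #2→D 11, #3→D 13, #4→E 44, #5→D 13
  shipping cost 89, fixed 14 → total 103.
Compare {C, D, E}: shipping cost 84 + fixed 22 = 106.
Compare {D, E, F}: shipping cost 89 + fixed 19 = 108.
Compare {A, D, E}: shipping cost 89 + fixed 22 = 111.
All other subsets cost ≥ 106. Minimum total cost: 103.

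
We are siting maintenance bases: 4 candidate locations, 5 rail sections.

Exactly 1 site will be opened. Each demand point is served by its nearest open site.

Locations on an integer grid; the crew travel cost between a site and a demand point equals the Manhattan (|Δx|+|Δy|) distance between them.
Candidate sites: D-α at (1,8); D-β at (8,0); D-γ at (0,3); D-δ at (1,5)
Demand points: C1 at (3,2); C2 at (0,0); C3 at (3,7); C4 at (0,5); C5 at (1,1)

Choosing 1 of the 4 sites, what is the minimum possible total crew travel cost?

19

Open {D-γ}.
  C1→D-γ 4, C2→D-γ 3, C3→D-γ 7, C4→D-γ 2, C5→D-γ 3  ⇒ total 19.
Compare {D-δ}: total 20.
Compare {D-α}: total 31.
No size-1 selection does better; minimum is 19.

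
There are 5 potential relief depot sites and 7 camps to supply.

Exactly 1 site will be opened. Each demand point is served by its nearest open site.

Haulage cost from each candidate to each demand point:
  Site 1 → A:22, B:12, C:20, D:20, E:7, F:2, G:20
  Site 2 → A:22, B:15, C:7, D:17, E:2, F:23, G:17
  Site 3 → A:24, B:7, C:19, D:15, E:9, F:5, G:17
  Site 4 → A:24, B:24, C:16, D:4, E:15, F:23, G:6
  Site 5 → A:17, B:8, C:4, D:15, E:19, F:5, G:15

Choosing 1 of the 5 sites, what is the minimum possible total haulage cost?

83

Open {Site 5}.
  A→Site 5 17, B→Site 5 8, C→Site 5 4, D→Site 5 15, E→Site 5 19, F→Site 5 5, G→Site 5 15  ⇒ total 83.
Compare {Site 3}: total 96.
Compare {Site 1}: total 103.
No size-1 selection does better; minimum is 83.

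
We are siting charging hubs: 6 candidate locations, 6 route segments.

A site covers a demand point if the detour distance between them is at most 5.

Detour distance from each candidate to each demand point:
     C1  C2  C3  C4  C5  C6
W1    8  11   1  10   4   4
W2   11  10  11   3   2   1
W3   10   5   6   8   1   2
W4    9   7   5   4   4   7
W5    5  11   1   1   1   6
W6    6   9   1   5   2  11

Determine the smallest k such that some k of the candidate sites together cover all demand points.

2

Coverage sets (demand points within 5 of each site):
  W1: {C3, C5, C6}
  W2: {C4, C5, C6}
  W3: {C2, C5, C6}
  W4: {C3, C4, C5}
  W5: {C1, C3, C4, C5}
  W6: {C3, C4, C5}
No single site covers all 6 demand points.
But {W3, W5} covers everything, so the minimum is 2.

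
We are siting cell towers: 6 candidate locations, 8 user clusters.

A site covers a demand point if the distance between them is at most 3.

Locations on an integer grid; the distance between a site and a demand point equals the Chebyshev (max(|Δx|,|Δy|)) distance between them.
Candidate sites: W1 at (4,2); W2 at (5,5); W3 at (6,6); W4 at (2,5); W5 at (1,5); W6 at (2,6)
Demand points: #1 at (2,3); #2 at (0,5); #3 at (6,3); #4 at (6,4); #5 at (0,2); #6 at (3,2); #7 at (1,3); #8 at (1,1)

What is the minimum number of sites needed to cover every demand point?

Coverage sets (demand points within 3 of each site):
  W1: {#1, #3, #4, #6, #7, #8}
  W2: {#1, #3, #4, #6}
  W3: {#3, #4}
  W4: {#1, #2, #5, #6, #7}
  W5: {#1, #2, #5, #6, #7}
  W6: {#1, #2, #7}
No single site covers all 8 demand points.
But {W1, W4} covers everything, so the minimum is 2.

2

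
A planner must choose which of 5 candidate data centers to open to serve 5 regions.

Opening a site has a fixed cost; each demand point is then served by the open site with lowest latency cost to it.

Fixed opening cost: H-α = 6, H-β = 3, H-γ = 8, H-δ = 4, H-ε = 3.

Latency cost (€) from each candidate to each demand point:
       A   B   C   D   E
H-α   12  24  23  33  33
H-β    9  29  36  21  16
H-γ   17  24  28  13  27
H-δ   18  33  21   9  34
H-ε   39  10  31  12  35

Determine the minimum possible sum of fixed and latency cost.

75

Open {H-β, H-δ, H-ε}: assign each demand point to its cheapest open site.
  A→H-β 9, B→H-ε 10, C→H-δ 21, D→H-δ 9, E→H-β 16
  latency cost 65, fixed 10 → total 75.
Compare {H-α, H-β, H-δ, H-ε}: latency cost 65 + fixed 16 = 81.
Compare {H-α, H-β, H-ε}: latency cost 70 + fixed 12 = 82.
Compare {H-β, H-γ, H-δ, H-ε}: latency cost 65 + fixed 18 = 83.
All other subsets cost ≥ 81. Minimum total cost: 75.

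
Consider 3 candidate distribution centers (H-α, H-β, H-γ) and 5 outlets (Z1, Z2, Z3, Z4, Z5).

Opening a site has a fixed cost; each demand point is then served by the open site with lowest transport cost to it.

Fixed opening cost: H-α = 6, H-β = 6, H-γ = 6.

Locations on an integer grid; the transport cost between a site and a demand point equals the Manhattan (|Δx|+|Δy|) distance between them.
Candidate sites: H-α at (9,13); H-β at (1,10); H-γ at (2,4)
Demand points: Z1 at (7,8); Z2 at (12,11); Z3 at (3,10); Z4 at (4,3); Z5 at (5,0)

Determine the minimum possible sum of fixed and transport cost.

Open {H-α, H-γ}: assign each demand point to its cheapest open site.
  Z1→H-α 7, Z2→H-α 5, Z3→H-γ 7, Z4→H-γ 3, Z5→H-γ 7
  transport cost 29, fixed 12 → total 41.
Compare {H-α, H-β, H-γ}: transport cost 24 + fixed 18 = 42.
Compare {H-β, H-γ}: transport cost 32 + fixed 12 = 44.
Compare {H-γ}: transport cost 43 + fixed 6 = 49.
All other subsets cost ≥ 42. Minimum total cost: 41.

41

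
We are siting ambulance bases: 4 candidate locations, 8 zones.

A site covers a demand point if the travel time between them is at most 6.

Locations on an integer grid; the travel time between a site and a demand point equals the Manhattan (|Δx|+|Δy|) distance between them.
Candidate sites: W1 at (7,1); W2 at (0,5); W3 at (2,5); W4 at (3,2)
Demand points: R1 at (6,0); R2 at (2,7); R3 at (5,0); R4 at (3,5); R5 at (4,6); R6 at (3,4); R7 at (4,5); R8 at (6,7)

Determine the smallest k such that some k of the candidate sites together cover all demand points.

2

Coverage sets (demand points within 6 of each site):
  W1: {R1, R3}
  W2: {R2, R4, R5, R6, R7}
  W3: {R2, R4, R5, R6, R7, R8}
  W4: {R1, R2, R3, R4, R5, R6, R7}
No single site covers all 8 demand points.
But {W1, W3} covers everything, so the minimum is 2.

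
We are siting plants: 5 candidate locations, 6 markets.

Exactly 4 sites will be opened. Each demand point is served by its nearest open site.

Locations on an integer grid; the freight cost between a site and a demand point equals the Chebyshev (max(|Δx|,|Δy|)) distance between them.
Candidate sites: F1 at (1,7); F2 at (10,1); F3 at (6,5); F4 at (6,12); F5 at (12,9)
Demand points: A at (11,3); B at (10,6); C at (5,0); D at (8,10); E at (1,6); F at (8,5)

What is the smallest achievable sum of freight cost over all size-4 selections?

Open {F1, F2, F3, F4}.
  A→F2 2, B→F3 4, C→F2 5, D→F4 2, E→F1 1, F→F3 2  ⇒ total 16.
Compare {F1, F2, F3, F5}: total 17.
Compare {F1, F2, F4, F5}: total 17.
No size-4 selection does better; minimum is 16.

16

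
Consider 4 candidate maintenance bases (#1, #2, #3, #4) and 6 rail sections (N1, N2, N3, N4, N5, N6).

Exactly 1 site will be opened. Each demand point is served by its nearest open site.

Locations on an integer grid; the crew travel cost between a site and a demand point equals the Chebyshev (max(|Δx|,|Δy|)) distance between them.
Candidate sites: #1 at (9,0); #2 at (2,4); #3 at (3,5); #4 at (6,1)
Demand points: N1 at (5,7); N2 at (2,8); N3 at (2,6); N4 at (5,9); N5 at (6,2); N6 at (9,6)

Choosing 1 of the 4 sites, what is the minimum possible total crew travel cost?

Open {#3}.
  N1→#3 2, N2→#3 3, N3→#3 1, N4→#3 4, N5→#3 3, N6→#3 6  ⇒ total 19.
Compare {#2}: total 25.
Compare {#4}: total 32.
No size-1 selection does better; minimum is 19.

19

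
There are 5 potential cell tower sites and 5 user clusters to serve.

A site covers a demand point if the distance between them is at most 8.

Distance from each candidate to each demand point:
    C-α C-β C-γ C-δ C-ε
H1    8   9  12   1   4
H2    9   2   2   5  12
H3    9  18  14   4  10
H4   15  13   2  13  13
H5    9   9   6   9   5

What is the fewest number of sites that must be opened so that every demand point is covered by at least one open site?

Coverage sets (demand points within 8 of each site):
  H1: {C-α, C-δ, C-ε}
  H2: {C-β, C-γ, C-δ}
  H3: {C-δ}
  H4: {C-γ}
  H5: {C-γ, C-ε}
No single site covers all 5 demand points.
But {H1, H2} covers everything, so the minimum is 2.

2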